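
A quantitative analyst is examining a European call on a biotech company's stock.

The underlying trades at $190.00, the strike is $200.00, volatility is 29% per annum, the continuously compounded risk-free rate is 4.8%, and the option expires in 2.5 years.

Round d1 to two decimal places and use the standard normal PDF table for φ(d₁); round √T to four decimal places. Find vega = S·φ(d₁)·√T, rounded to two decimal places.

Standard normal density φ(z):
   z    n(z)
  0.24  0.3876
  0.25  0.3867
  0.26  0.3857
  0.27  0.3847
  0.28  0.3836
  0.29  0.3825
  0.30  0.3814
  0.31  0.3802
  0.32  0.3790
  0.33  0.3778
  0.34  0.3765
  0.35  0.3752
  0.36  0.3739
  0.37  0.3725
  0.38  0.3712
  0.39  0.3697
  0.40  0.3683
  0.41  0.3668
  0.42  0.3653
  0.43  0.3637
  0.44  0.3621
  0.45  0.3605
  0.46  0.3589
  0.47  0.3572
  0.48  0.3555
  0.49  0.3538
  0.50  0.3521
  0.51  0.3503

σ√T = 0.29 × 1.5811 = 0.4585
d₁ = [ln(190/200) + (0.048 + 0.29²/2)·2.5] / 0.4585 = [-0.0513 + 0.2251] / 0.4585 = 0.3791 ≈ 0.38
√T = √2.5 = 1.5811
φ(d₁) = φ(0.38) = 0.3712
vega = S·φ(d₁)·√T = 190·0.3712·1.5811 = 111.5118
(The put has the same vega.)

111.51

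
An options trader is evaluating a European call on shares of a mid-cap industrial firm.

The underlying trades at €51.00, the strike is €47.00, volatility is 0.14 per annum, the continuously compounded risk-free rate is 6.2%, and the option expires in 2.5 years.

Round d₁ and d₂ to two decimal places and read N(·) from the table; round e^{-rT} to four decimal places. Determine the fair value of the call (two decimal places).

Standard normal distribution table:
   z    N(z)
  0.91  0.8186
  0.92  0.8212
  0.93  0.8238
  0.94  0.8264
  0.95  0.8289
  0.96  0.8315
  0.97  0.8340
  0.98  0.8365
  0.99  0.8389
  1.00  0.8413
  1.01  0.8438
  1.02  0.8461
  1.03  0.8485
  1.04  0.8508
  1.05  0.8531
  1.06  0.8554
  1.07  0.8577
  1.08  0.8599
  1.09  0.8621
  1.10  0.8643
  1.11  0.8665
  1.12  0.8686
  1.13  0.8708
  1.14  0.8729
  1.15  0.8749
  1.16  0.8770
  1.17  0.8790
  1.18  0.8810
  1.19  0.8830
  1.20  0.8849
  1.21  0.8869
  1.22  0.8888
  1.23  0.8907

σ√T = 0.14 × 1.5811 = 0.2214
d₁ = [ln(51/47) + (0.062 + ½·0.14²)·2.5] / (σ√T) = (0.0817 + 0.1795) / 0.2214 = 1.1799 ≈ 1.18
d₂ = 1.1799 − 0.2214 = 0.9585 ≈ 0.96
exp(−rT) = exp(−0.062·2.5) = 0.8564
N(d₁) = N(1.18) = 0.8810;  N(d₂) = N(0.96) = 0.8315
C = 51·0.8810 − 47·0.8564·0.8315 = 44.9310 − 33.4685 = 11.4625

€11.46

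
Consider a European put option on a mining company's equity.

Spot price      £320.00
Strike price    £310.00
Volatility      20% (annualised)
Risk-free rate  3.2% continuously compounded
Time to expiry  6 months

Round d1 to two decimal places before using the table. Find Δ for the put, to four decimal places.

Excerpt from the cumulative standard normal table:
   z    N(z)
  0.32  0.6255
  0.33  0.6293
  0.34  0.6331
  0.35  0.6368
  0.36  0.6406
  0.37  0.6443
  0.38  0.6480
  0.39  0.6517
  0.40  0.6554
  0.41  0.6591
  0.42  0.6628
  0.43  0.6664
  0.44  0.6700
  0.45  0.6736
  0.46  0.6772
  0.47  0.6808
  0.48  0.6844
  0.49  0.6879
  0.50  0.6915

-0.3409

T = 0.5;  σ√T = 0.1414
ln(S/K) + (r + σ²/2)T = ln(320/310) + (0.032 + 0.2²/2)·0.5 = 0.0317 + 0.0260 = 0.0577
d₁ = 0.0577 / 0.1414 = 0.4083 ≈ 0.41
N(d₁) = N(0.41) = 0.6591
Δ_put = N(d₁) − 1 = 0.6591 − 1 = -0.3409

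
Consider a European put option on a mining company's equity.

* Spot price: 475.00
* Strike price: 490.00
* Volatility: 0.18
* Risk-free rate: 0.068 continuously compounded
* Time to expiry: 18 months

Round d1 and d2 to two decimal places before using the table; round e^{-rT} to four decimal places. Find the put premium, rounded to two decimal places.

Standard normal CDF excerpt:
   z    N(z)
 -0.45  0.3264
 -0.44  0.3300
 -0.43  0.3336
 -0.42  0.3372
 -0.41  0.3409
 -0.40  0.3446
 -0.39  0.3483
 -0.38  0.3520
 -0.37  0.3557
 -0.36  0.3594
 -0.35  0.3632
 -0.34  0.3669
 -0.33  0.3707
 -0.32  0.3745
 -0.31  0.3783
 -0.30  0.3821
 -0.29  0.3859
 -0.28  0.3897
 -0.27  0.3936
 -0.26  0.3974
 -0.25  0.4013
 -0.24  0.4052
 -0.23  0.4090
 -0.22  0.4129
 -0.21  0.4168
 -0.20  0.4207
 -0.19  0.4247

σ√T = 0.18 × 1.2247 = 0.2205
d₁ = [ln(475/490) + (0.068 + 0.18²/2)·1.5] / 0.2205 = [-0.0311 + 0.1263] / 0.2205 = 0.4319 which rounds to 0.43
d₂ = d₁ − σ√T = 0.4319 − 0.2205 = 0.2114 which rounds to 0.21
exp(−rT) = exp(−0.068·1.5) = 0.9030
N(−d₂) = N(-0.21) = 0.4168;  N(−d₁) = N(-0.43) = 0.3336
P = 490·0.9030·0.4168 − 475·0.3336 = 184.4215 − 158.4600 = 25.9615

25.96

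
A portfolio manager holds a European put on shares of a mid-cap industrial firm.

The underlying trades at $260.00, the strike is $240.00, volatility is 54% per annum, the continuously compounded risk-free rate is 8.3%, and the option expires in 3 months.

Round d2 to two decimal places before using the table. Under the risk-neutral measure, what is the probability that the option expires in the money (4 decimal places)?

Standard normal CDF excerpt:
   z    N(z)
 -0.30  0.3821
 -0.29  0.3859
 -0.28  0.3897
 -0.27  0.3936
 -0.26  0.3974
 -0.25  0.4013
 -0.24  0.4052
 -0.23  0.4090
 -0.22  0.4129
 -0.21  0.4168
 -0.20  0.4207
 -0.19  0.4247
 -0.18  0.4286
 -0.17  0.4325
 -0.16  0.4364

T = 0.25;  σ√T = 0.2700
d₁ = [ln(260/240) + (0.083 + 0.54²/2)·0.25] / 0.2700 = [0.0800 + 0.0572] / 0.2700 = 0.5083 ⇒ 0.51
d₂ = d₁ − σ√T = 0.5083 − 0.2700 = 0.2383 ⇒ 0.24
Risk-neutral Pr[S_T < K] = N(−d₂) = N(-0.24) = 0.4052

0.4052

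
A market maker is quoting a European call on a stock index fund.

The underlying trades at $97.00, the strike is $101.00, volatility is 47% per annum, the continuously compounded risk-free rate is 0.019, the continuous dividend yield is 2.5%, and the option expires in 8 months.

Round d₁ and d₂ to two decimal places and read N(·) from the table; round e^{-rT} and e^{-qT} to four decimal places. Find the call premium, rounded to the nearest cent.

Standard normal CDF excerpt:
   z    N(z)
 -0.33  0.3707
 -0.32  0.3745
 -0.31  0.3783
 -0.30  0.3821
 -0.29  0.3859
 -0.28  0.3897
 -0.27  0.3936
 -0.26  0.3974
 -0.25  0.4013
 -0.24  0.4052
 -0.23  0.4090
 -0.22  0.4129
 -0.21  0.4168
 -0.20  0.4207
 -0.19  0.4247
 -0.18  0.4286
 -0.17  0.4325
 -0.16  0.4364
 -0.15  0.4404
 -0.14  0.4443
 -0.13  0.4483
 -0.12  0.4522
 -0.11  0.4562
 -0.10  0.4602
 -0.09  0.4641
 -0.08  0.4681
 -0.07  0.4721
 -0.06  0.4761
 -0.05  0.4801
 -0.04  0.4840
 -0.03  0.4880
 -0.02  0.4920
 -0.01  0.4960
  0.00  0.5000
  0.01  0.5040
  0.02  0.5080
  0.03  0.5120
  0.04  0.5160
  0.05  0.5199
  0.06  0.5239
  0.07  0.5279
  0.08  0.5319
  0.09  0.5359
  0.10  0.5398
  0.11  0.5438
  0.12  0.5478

$13.02

σ√T = 0.47·√0.6667 = 0.3838
d₁ = [ln(97/101) + (0.019 − 0.025 + ½·0.47²)·0.6667] / (σ√T) = (-0.0404 + 0.0696) / 0.3838 = 0.0762 → 0.08
d₂ = 0.0762 − 0.3838 = -0.3076 → -0.31
exp(−qT) = exp(−0.025·0.6667) = 0.9835;  exp(−rT) = exp(−0.019·0.6667) = 0.9874
C = 97·0.9835·N(0.08) − 101·0.9874·N(-0.31) = 97·0.9835·0.5319 − 101·0.9874·0.3783 = 50.7430 − 37.7269 = 13.0161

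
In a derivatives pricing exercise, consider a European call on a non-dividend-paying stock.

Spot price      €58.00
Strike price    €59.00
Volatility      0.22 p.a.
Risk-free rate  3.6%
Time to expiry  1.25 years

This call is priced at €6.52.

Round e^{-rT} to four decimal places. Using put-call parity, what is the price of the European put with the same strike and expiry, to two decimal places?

e^(−rT) = e^(−0.036·1.25) = 0.9560
Put-call parity: C − P = S − K·e^(−rT) = 58 − 59·0.9560 = 58 − 56.4040 = 1.5960
P = C − (C − P) = 6.52 − (1.5960) = 4.9240

€4.92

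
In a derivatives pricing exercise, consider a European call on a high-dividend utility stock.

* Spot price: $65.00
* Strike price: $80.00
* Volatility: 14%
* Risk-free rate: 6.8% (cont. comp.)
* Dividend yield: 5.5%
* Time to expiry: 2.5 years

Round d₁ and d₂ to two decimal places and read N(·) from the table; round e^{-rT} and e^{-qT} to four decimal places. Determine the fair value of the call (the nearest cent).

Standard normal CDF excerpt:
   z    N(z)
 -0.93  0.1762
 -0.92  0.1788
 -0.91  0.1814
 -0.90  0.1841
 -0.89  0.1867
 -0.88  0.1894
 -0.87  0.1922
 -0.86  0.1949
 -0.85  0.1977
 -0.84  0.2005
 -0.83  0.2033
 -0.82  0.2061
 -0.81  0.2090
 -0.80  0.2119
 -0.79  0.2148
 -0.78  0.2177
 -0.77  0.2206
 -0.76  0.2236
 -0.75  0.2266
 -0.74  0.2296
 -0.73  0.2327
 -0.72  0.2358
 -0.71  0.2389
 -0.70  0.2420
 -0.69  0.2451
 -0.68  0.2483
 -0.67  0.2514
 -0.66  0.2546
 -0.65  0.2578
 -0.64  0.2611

$1.64

T = 2.5;  σ√T = 0.2214
ln(S/K) + (r − q + σ²/2)T = ln(65/80) + (0.068 − 0.055 + 0.14²/2)·2.5 = -0.2076 + 0.0570 = -0.1506
d₁ = -0.1506 / 0.2214 = -0.6805 ⇒ -0.68
d₂ = d₁ − σ√T = -0.6805 − 0.2214 = -0.9019 ⇒ -0.90
e^(−qT) = e^(−0.055·2.5) = 0.8715;  e^(−rT) = e^(−0.068·2.5) = 0.8437
C = 65·0.8715·N(-0.68) − 80·0.8437·N(-0.90) = 65·0.8715·0.2483 − 80·0.8437·0.1841 = 14.0656 − 12.4260 = 1.6396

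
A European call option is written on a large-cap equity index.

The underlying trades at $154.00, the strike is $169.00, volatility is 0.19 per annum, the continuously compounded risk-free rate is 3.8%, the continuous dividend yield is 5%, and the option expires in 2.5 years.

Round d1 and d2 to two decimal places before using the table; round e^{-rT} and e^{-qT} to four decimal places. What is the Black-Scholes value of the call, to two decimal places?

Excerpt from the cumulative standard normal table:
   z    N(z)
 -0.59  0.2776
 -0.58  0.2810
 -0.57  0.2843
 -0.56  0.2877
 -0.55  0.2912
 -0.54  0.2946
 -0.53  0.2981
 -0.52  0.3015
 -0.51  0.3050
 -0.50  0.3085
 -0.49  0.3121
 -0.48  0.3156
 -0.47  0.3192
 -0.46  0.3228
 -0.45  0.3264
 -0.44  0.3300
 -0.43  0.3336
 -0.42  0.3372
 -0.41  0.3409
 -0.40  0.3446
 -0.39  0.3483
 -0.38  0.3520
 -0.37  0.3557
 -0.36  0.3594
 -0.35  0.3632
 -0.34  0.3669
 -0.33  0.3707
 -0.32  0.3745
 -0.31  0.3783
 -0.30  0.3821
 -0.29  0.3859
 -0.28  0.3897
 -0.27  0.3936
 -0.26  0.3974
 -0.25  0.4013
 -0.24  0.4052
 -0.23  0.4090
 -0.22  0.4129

σ√T = 0.19·√2.5 = 0.3004
d₁ = [ln(154/169) + (0.038 − 0.05 + 0.19²/2)·2.5] / 0.3004 = [-0.0929 + 0.0151] / 0.3004 = -0.2590 which rounds to -0.26
d₂ = d₁ − σ√T = -0.2590 − 0.3004 = -0.5595 which rounds to -0.56
exp(−qT) = exp(−0.05·2.5) = 0.8825;  exp(−rT) = exp(−0.038·2.5) = 0.9094
C = 154·0.8825·N(-0.26) − 169·0.9094·N(-0.56) = 154·0.8825·0.3974 − 169·0.9094·0.2877 = 54.0086 − 44.2162 = 9.7924

$9.79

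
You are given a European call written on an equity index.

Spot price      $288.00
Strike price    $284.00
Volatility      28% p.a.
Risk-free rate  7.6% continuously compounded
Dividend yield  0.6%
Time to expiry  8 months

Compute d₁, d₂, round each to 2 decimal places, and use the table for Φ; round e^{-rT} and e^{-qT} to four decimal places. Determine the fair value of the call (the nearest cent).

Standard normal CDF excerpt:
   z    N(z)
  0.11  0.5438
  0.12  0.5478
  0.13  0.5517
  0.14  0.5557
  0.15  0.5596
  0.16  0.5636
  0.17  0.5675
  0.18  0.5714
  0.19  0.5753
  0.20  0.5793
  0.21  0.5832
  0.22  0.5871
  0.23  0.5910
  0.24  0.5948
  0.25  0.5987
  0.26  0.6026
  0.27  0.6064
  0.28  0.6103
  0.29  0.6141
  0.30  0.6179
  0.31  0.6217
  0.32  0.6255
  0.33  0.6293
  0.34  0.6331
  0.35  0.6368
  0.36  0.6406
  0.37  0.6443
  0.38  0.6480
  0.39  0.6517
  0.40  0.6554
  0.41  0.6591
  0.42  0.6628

T = 0.6667;  σ√T = 0.2286
ln(S/K) + (r − q + σ²/2)T = ln(288/284) + (0.076 − 0.006 + 0.28²/2)·0.6667 = 0.0140 + 0.0728 = 0.0868
d₁ = 0.0868 / 0.2286 = 0.3796 which rounds to 0.38
d₂ = d₁ − σ√T = 0.3796 − 0.2286 = 0.1510 which rounds to 0.15
exp(−qT) = exp(−0.006·0.6667) = 0.9960;  exp(−rT) = exp(−0.076·0.6667) = 0.9506
N(d₁) = N(0.38) = 0.6480;  N(d₂) = N(0.15) = 0.5596
C = 288·0.9960·0.6480 − 284·0.9506·0.5596 = 185.8775 − 151.0754 = 34.8021

$34.80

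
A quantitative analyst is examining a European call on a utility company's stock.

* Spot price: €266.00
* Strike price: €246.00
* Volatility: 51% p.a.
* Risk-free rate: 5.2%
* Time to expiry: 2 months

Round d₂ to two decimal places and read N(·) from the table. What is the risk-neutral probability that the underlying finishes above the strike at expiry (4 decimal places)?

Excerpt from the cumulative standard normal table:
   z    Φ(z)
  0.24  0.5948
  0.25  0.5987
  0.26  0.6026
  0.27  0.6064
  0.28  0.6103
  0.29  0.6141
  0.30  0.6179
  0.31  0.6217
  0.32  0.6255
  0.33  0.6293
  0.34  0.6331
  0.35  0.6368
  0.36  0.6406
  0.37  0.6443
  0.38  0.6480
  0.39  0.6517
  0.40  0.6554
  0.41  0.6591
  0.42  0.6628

0.6217

σ√T = 0.51·√0.1667 = 0.2082
ln(S/K) + (r + σ²/2)T = ln(266/246) + (0.052 + 0.51²/2)·0.1667 = 0.0782 + 0.0303 = 0.1085
d₁ = 0.1085 / 0.2082 = 0.5211 which rounds to 0.52
d₂ = d₁ − σ√T = 0.5211 − 0.2082 = 0.3129 which rounds to 0.31
Risk-neutral Pr[S_T > K] = N(d₂) = N(0.31) = 0.6217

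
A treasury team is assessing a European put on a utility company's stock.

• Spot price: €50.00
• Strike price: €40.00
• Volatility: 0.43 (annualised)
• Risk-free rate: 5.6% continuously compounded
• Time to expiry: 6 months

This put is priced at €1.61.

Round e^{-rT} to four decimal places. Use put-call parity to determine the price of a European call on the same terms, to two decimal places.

€12.71

e^(−rT) = e^(−0.056·0.5) = 0.9724
Put-call parity: C − P = S − K·e^(−rT) = 50 − 40·0.9724 = 50 − 38.8960 = 11.1040
C = P + (C − P) = 1.61 + (11.1040) = 12.7140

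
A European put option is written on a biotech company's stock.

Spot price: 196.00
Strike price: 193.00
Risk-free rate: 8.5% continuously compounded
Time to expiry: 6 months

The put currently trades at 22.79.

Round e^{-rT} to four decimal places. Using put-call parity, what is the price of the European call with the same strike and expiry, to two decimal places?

exp(−rT) = exp(−0.085·0.5) = 0.9584
Put-call parity: C − P = S − K·e^(−rT) = 196 − 193·0.9584 = 196 − 184.9712 = 11.0288
C = P + (C − P) = 22.79 + (11.0288) = 33.8188

33.82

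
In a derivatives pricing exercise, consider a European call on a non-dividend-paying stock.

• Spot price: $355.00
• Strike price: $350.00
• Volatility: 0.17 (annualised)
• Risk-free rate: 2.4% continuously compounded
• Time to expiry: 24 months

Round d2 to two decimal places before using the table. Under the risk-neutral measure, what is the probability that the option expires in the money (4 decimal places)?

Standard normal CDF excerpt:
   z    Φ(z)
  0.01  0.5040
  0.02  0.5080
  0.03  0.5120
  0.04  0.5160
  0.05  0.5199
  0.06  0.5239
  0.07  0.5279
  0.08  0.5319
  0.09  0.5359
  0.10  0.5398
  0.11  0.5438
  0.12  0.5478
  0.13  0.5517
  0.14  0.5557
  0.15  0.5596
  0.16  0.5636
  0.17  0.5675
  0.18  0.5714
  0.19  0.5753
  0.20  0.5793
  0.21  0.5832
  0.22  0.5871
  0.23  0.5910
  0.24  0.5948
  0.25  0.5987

T = 2;  σ√T = 0.2404
d₁ = [ln(355/350) + (0.024 + ½·0.17²)·2] / (σ√T) = (0.0142 + 0.0769) / 0.2404 = 0.3789 → 0.38
d₂ = 0.3789 − 0.2404 = 0.1384 → 0.14
Pr(exercise) under Q = N(d₂) = 0.5557

0.5557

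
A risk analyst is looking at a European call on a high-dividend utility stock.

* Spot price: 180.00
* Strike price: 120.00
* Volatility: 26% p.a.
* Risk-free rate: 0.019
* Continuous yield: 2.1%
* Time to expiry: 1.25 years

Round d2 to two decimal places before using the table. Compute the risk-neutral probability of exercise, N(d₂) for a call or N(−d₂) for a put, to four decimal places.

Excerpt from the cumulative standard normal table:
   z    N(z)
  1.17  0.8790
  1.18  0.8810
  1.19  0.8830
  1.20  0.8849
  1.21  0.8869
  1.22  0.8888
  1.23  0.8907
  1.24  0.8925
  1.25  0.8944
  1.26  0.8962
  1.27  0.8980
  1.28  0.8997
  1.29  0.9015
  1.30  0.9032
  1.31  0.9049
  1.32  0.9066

σ√T = 0.26 × 1.1180 = 0.2907
ln(S/K) + (r − q + σ²/2)T = ln(180/120) + (0.019 − 0.021 + 0.26²/2)·1.25 = 0.4055 + 0.0398 = 0.4452
d₁ = 0.4452 / 0.2907 = 1.5316 ≈ 1.53
d₂ = d₁ − σ√T = 1.5316 − 0.2907 = 1.2409 ≈ 1.24
Pr(exercise) under Q = N(d₂) = 0.8925

0.8925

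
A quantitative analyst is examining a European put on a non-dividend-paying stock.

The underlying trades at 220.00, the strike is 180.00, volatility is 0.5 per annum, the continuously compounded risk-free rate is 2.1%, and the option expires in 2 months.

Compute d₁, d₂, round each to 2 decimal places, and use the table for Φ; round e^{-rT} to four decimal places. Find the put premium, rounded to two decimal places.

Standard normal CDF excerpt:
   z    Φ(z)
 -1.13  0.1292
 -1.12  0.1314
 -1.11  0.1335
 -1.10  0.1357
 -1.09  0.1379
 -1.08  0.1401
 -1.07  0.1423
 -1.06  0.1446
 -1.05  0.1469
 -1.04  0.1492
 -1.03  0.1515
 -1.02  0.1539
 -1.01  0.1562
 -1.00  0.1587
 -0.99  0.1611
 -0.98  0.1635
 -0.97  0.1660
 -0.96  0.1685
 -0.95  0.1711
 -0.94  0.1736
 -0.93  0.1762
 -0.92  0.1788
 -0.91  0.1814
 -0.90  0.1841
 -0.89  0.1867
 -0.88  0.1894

3.17

σ√T = 0.5·√0.1667 = 0.2041
d₁ = [ln(220/180) + (0.021 + 0.5²/2)·0.1667] / 0.2041 = [0.2007 + 0.0243] / 0.2041 = 1.1023 ⇒ 1.10
d₂ = d₁ − σ√T = 1.1023 − 0.2041 = 0.8982 ⇒ 0.90
e^(−rT) = e^(−0.021·0.1667) = 0.9965
N(−d₂) = N(-0.90) = 0.1841;  N(−d₁) = N(-1.10) = 0.1357
P = 180·0.9965·0.1841 − 220·0.1357 = 33.0220 − 29.8540 = 3.1680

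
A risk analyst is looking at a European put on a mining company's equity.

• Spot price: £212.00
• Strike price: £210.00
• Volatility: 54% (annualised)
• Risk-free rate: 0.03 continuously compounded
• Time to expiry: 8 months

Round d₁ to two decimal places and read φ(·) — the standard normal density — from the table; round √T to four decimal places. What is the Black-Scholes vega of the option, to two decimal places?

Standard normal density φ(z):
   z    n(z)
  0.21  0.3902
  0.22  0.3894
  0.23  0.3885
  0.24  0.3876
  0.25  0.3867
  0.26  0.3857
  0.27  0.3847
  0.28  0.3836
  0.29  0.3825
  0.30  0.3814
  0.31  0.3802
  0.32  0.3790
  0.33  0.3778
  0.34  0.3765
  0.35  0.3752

66.21

σ√T = 0.54 × 0.8165 = 0.4409
d₁ = [ln(212/210) + (0.03 + 0.54²/2)·0.6667] / 0.4409 = [0.0095 + 0.1172] / 0.4409 = 0.2873 which rounds to 0.29
√T = √0.6667 = 0.8165
φ(d₁) = φ(0.29) = 0.3825
vega = S·φ(d₁)·√T = 212·0.3825·0.8165 = 66.2100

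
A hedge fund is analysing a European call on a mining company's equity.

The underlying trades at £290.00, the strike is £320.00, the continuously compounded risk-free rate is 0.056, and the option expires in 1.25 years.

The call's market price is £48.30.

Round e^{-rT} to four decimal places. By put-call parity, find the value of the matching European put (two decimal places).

£56.67

exp(−rT) = exp(−0.056·1.25) = 0.9324
Put-call parity: C − P = S − K·e^(−rT) = 290 − 320·0.9324 = 290 − 298.3680 = -8.3680
P = C − (C − P) = 48.30 − (-8.3680) = 56.6680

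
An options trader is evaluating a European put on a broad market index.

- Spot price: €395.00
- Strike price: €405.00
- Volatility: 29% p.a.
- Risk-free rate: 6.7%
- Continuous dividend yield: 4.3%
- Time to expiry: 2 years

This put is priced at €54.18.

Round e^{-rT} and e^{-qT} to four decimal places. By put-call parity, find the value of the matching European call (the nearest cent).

exp(−qT) = exp(−0.043·2) = 0.9176;  exp(−rT) = exp(−0.067·2) = 0.8746
Put-call parity: C − P = S·e^(−qT) − K·e^(−rT) = 395·0.9176 − 405·0.8746 = 362.4520 − 354.2130 = 8.2390
C = P + (C − P) = 54.18 + (8.2390) = 62.4190

€62.42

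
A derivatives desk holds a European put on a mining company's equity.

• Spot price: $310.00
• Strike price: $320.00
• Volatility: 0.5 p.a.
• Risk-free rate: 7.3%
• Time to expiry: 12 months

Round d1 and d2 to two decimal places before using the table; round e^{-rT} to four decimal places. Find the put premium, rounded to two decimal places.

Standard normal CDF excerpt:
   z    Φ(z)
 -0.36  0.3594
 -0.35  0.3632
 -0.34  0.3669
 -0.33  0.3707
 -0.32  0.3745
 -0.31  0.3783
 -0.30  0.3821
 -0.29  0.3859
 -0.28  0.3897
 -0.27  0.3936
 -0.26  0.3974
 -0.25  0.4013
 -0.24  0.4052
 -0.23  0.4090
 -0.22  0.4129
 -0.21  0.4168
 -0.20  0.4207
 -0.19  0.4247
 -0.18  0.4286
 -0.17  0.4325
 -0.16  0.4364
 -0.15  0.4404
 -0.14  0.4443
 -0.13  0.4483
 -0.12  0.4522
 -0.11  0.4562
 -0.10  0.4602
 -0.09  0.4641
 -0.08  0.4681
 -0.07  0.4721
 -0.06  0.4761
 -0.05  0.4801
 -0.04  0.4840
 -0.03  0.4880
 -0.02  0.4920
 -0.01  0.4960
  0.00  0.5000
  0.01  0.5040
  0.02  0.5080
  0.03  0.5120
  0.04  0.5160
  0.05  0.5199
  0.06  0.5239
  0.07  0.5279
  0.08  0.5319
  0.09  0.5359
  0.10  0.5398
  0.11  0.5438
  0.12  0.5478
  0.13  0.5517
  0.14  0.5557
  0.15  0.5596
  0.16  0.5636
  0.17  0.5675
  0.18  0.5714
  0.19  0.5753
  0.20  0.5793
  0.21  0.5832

σ√T = 0.5·√1 = 0.5000
d₁ = [ln(310/320) + (0.073 + 0.5²/2)·1] / 0.5000 = [-0.0317 + 0.1980] / 0.5000 = 0.3325 ≈ 0.33
d₂ = d₁ − σ√T = 0.3325 − 0.5000 = -0.1675 ≈ -0.17
e^(−rT) = e^(−0.073·1) = 0.9296
N(−d₂) = N(0.17) = 0.5675;  N(−d₁) = N(-0.33) = 0.3707
P = 320·0.9296·0.5675 − 310·0.3707 = 168.8154 − 114.9170 = 53.8984

$53.90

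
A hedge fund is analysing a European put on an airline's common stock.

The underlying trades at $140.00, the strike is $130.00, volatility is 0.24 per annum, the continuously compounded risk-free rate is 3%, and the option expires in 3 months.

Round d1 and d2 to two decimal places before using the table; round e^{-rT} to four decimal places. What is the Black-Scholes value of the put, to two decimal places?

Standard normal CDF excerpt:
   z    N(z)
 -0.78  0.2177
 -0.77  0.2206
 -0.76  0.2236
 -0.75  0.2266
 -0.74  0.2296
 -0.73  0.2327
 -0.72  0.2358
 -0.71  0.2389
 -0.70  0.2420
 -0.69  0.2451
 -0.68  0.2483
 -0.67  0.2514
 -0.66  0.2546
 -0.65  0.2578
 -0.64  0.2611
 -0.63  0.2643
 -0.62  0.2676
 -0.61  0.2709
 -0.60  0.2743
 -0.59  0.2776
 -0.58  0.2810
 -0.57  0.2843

σ√T = 0.24·√0.25 = 0.1200
d₁ = [ln(140/130) + (0.03 + ½·0.24²)·0.25] / (σ√T) = (0.0741 + 0.0147) / 0.1200 = 0.7401 ≈ 0.74
d₂ = 0.7401 − 0.1200 = 0.6201 ≈ 0.62
exp(−rT) = exp(−0.03·0.25) = 0.9925
P = 130·0.9925·N(-0.62) − 140·N(-0.74) = 130·0.9925·0.2676 − 140·0.2296 = 34.5271 − 32.1440 = 2.3831

$2.38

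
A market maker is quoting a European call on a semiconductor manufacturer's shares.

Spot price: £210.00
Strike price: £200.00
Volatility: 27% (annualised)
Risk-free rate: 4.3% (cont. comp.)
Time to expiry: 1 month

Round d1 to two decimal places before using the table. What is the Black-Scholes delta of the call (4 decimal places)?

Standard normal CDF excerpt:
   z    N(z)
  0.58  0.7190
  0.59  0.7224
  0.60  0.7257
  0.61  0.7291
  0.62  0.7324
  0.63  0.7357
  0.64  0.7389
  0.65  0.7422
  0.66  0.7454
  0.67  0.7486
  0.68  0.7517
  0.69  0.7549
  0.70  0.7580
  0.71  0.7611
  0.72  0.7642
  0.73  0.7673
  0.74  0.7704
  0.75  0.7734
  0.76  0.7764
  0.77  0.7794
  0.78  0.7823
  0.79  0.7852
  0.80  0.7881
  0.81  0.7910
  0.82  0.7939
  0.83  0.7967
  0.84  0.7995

0.7611

σ√T = 0.27 × 0.2887 = 0.0779
d₁ = [ln(210/200) + (0.043 + 0.27²/2)·0.08333] / 0.0779 = [0.0488 + 0.0066] / 0.0779 = 0.7109 → 0.71
N(d₁) = N(0.71) = 0.7611
Δ_call = N(d₁) = 0.7611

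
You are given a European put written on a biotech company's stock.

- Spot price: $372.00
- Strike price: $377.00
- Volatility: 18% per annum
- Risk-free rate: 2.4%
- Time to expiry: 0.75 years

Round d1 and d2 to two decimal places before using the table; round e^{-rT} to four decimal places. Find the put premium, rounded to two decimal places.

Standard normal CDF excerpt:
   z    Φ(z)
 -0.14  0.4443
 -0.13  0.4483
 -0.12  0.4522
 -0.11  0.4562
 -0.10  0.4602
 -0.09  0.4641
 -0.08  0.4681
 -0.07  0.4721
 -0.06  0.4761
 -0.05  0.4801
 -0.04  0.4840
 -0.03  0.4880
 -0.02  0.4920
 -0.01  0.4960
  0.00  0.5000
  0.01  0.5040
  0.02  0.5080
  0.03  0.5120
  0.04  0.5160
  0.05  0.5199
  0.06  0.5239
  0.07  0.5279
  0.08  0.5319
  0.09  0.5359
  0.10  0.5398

σ√T = 0.18·√0.75 = 0.1559
d₁ = [ln(372/377) + (0.024 + 0.18²/2)·0.75] / 0.1559 = [-0.0134 + 0.0301] / 0.1559 = 0.1078 ⇒ 0.11
d₂ = d₁ − σ√T = 0.1078 − 0.1559 = -0.0481 ⇒ -0.05
e^(−rT) = e^(−0.024·0.75) = 0.9822
N(−d₂) = N(0.05) = 0.5199;  N(−d₁) = N(-0.11) = 0.4562
P = 377·0.9822·0.5199 − 372·0.4562 = 192.5135 − 169.7064 = 22.8071

$22.81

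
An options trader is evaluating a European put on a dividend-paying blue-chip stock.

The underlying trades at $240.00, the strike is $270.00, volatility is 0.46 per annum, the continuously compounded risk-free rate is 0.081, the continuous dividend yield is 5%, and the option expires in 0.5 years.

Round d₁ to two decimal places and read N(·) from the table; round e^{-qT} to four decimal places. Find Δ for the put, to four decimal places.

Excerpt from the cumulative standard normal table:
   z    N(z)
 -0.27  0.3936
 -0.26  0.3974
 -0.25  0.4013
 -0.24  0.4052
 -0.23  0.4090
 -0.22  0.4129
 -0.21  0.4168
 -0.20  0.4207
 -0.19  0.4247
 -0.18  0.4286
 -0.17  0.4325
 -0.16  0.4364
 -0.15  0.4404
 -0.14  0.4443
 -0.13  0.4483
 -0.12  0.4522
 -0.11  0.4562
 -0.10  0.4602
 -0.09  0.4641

T = 0.5;  σ√T = 0.3253
d₁ = [ln(240/270) + (0.081 − 0.05 + ½·0.46²)·0.5] / (σ√T) = (-0.1178 + 0.0684) / 0.3253 = -0.1518 → -0.15
N(d₁) = N(-0.15) = 0.4404
Δ_put = e^(−qT)·(N(d₁) − 1) = 0.9753·(0.4404 − 1) = -0.5458

-0.5458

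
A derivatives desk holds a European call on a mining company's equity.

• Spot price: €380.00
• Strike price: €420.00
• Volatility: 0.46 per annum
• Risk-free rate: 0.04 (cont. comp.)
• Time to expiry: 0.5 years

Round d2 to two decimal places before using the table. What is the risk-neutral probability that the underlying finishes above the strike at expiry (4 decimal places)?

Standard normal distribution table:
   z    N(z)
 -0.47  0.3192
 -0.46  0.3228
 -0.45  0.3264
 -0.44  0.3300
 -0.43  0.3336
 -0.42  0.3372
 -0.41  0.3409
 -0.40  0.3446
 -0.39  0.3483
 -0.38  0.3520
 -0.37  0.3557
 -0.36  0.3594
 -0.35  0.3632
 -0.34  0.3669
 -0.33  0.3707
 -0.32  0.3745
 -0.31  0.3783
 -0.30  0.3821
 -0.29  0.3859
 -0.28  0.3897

σ√T = 0.46·√0.5 = 0.3253
d₁ = [ln(380/420) + (0.04 + ½·0.46²)·0.5] / (σ√T) = (-0.1001 + 0.0729) / 0.3253 = -0.0836 which rounds to -0.08
d₂ = -0.0836 − 0.3253 = -0.4088 which rounds to -0.41
Pr(exercise) under Q = N(d₂) = 0.3409

0.3409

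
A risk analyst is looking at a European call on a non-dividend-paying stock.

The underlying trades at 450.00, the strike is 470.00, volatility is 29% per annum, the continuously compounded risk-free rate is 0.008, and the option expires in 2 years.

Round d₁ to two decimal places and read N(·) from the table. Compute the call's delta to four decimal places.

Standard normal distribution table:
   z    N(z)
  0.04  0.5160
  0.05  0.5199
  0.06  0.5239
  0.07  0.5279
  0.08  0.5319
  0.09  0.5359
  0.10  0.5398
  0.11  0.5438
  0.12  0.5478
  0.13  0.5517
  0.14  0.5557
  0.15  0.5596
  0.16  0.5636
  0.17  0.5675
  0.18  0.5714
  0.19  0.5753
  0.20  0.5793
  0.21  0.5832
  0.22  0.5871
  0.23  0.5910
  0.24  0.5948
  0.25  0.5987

0.5557

σ√T = 0.29 × 1.4142 = 0.4101
d₁ = [ln(450/470) + (0.008 + 0.29²/2)·2] / 0.4101 = [-0.0435 + 0.1001] / 0.4101 = 0.1380 ⇒ 0.14
N(d₁) = N(0.14) = 0.5557
Δ_call = N(d₁) = 0.5557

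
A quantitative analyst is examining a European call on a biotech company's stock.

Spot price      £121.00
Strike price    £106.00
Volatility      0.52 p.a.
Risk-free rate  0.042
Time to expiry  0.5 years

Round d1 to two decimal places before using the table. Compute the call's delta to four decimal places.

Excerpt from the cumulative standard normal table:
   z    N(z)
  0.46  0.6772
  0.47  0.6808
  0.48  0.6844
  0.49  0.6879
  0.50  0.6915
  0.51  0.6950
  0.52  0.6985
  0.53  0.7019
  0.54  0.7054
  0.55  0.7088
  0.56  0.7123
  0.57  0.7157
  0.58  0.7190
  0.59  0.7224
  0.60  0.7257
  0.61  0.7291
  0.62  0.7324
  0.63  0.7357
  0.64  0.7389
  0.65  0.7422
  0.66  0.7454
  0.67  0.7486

σ√T = 0.52·√0.5 = 0.3677
d₁ = [ln(121/106) + (0.042 + 0.52²/2)·0.5] / 0.3677 = [0.1324 + 0.0886] / 0.3677 = 0.6009 which rounds to 0.60
N(d₁) = N(0.60) = 0.7257
Δ_call = N(d₁) = 0.7257

0.7257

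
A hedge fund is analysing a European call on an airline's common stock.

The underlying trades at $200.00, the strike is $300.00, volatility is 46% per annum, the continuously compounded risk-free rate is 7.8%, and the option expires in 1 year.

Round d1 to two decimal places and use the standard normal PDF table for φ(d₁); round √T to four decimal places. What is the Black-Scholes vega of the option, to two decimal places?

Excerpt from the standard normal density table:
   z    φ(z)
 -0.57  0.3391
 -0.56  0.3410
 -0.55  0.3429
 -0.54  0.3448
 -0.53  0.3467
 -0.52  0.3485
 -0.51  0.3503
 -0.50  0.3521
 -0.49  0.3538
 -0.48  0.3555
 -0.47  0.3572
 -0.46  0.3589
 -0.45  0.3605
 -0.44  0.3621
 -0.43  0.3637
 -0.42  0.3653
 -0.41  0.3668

71.10

σ√T = 0.46 × 1.0000 = 0.4600
d₁ = [ln(200/300) + (0.078 + 0.46²/2)·1] / 0.4600 = [-0.4055 + 0.1838] / 0.4600 = -0.4819 which rounds to -0.48
√T = √1 = 1.0000
φ(d₁) = φ(-0.48) = 0.3555
vega = S·φ(d₁)·√T = 200·0.3555·1.0000 = 71.1000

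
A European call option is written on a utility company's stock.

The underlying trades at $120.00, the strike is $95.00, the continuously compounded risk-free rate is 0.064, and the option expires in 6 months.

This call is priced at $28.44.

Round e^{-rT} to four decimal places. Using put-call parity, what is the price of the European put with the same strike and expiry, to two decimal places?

$0.45

exp(−rT) = exp(−0.064·0.5) = 0.9685
Put-call parity: C − P = S − K·e^(−rT) = 120 − 95·0.9685 = 120 − 92.0075 = 27.9925
P = C − (C − P) = 28.44 − (27.9925) = 0.4475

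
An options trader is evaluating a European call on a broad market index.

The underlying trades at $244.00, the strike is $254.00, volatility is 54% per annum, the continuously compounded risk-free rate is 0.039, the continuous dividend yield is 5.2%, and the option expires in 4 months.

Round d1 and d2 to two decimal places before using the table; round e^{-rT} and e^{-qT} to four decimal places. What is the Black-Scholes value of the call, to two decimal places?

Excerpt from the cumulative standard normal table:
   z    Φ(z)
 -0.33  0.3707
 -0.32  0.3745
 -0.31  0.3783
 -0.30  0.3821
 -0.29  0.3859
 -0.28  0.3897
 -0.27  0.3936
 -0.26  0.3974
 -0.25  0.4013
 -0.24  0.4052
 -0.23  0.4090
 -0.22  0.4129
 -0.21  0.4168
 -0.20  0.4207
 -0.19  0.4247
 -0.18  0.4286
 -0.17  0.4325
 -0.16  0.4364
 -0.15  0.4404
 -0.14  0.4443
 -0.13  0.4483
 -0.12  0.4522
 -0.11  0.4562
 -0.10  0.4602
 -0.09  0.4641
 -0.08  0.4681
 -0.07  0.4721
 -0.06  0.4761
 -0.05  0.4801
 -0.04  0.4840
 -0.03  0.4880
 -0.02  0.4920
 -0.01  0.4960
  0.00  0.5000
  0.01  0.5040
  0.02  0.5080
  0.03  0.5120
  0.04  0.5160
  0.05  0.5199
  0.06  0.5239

σ√T = 0.54·√0.3333 = 0.3118
d₁ = [ln(244/254) + (0.039 − 0.052 + 0.54²/2)·0.3333] / 0.3118 = [-0.0402 + 0.0443] / 0.3118 = 0.0132 which rounds to 0.01
d₂ = d₁ − σ√T = 0.0132 − 0.3118 = -0.2986 which rounds to -0.30
e^(−qT) = e^(−0.052·0.3333) = 0.9828;  e^(−rT) = e^(−0.039·0.3333) = 0.9871
N(d₁) = N(0.01) = 0.5040;  N(d₂) = N(-0.30) = 0.3821
C = 244·0.9828·0.5040 − 254·0.9871·0.3821 = 120.8608 − 95.8014 = 25.0594

$25.06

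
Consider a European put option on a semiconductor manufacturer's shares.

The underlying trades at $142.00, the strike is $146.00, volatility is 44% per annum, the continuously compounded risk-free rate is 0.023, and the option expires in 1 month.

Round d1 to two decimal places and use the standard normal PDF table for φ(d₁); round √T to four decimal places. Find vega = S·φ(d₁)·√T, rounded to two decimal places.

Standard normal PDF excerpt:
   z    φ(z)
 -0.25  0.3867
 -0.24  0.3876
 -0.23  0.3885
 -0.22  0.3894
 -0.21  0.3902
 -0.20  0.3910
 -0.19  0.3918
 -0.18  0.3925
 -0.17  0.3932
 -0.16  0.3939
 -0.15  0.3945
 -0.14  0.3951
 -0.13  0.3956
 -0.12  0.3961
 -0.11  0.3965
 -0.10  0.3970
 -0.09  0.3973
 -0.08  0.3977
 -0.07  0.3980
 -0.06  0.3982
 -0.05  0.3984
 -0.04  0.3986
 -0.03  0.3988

16.20

σ√T = 0.44·√0.08333 = 0.1270
ln(S/K) + (r + σ²/2)T = ln(142/146) + (0.023 + 0.44²/2)·0.08333 = -0.0278 + 0.0100 = -0.0178
d₁ = -0.0178 / 0.1270 = -0.1401 which rounds to -0.14
√T = √0.08333 = 0.2887
φ(d₁) = φ(-0.14) = 0.3951
vega = S·φ(d₁)·√T = 142·0.3951·0.2887 = 16.1973
(The call has the same vega.)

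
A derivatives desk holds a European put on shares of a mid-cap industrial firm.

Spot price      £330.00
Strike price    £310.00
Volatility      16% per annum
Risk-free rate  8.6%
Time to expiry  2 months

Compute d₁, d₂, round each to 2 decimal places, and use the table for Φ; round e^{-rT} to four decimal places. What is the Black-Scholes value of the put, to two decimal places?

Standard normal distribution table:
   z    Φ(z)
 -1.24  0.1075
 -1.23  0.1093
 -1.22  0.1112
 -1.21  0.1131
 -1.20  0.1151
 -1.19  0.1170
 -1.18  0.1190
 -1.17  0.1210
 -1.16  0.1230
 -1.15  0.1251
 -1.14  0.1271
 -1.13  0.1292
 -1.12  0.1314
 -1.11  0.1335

£1.52

σ√T = 0.16·√0.1667 = 0.0653
d₁ = [ln(330/310) + (0.086 + ½·0.16²)·0.1667] / (σ√T) = (0.0625 + 0.0165) / 0.0653 = 1.2092 ≈ 1.21
d₂ = 1.2092 − 0.0653 = 1.1439 ≈ 1.14
e^(−rT) = e^(−0.086·0.1667) = 0.9858
N(−d₂) = N(-1.14) = 0.1271;  N(−d₁) = N(-1.21) = 0.1131
P = 310·0.9858·0.1271 − 330·0.1131 = 38.8415 − 37.3230 = 1.5185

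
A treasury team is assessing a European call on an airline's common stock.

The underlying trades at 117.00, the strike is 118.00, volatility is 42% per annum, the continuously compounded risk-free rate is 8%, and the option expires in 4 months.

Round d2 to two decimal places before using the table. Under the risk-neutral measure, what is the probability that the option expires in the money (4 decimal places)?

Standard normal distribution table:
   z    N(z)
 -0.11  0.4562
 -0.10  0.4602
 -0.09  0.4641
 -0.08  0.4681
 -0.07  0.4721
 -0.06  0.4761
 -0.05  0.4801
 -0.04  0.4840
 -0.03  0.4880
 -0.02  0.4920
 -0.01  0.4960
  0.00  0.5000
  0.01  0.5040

σ√T = 0.42 × 0.5774 = 0.2425
d₁ = [ln(117/118) + (0.08 + ½·0.42²)·0.3333] / (σ√T) = (-0.0085 + 0.0561) / 0.2425 = 0.1961 ≈ 0.20
d₂ = 0.1961 − 0.2425 = -0.0464 ≈ -0.05
Risk-neutral Pr[S_T > K] = N(d₂) = N(-0.05) = 0.4801

0.4801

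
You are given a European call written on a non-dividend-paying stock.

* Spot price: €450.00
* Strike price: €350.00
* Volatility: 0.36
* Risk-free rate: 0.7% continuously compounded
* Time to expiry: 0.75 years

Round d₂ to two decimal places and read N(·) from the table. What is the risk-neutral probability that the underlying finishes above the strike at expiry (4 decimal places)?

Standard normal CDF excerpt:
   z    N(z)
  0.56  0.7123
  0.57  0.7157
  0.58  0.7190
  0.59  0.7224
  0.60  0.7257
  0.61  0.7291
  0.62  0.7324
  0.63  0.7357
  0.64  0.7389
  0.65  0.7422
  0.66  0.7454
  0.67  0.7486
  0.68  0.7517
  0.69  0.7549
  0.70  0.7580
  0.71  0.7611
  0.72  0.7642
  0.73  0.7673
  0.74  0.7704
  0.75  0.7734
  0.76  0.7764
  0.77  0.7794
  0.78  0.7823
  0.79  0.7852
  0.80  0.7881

0.7486

σ√T = 0.36·√0.75 = 0.3118
ln(S/K) + (r + σ²/2)T = ln(450/350) + (0.007 + 0.36²/2)·0.75 = 0.2513 + 0.0539 = 0.3052
d₁ = 0.3052 / 0.3118 = 0.9788 ≈ 0.98
d₂ = d₁ − σ√T = 0.9788 − 0.3118 = 0.6670 ≈ 0.67
Pr(exercise) under Q = N(d₂) = 0.7486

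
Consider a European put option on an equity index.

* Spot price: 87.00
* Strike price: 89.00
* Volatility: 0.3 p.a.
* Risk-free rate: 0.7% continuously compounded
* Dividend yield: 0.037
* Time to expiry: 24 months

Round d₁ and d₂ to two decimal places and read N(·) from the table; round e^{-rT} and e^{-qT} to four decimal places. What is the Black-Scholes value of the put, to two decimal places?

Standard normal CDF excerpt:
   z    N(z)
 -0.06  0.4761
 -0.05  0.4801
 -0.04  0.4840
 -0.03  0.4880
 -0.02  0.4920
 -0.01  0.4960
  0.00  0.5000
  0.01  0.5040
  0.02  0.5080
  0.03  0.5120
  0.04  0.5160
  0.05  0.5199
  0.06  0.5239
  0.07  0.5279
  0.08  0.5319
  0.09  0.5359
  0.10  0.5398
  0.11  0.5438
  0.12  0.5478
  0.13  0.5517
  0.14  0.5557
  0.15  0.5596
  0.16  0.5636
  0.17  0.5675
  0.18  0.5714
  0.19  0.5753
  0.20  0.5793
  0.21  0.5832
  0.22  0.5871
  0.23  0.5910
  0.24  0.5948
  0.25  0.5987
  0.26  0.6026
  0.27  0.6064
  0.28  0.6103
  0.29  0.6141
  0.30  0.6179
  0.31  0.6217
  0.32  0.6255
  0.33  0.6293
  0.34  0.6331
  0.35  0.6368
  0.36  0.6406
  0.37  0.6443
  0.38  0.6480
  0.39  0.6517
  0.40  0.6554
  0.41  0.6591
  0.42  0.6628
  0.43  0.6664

T = 2;  σ√T = 0.4243
ln(S/K) + (r − q + σ²/2)T = ln(87/89) + (0.007 − 0.037 + 0.3²/2)·2 = -0.0227 + 0.0300 = 0.0073
d₁ = 0.0073 / 0.4243 = 0.0171 ≈ 0.02
d₂ = d₁ − σ√T = 0.0171 − 0.4243 = -0.4071 ≈ -0.41
exp(−qT) = exp(−0.037·2) = 0.9287;  exp(−rT) = exp(−0.007·2) = 0.9861
N(−d₂) = N(0.41) = 0.6591;  N(−d₁) = N(-0.02) = 0.4920
P = 89·0.9861·0.6591 − 87·0.9287·0.4920 = 57.8445 − 39.7521 = 18.0925

18.09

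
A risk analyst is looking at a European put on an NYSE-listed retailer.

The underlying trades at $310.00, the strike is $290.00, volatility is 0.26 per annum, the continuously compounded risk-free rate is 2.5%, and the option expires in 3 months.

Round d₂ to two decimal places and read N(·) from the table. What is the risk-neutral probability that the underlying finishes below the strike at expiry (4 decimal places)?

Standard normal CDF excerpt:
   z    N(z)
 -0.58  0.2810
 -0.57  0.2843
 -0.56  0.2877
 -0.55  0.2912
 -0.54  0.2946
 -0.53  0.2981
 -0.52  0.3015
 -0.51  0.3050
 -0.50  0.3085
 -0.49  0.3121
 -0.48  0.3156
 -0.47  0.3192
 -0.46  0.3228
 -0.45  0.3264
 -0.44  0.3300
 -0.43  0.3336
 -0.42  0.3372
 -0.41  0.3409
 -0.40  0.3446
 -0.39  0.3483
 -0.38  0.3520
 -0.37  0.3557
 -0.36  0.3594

σ√T = 0.26·√0.25 = 0.1300
ln(S/K) + (r + σ²/2)T = ln(310/290) + (0.025 + 0.26²/2)·0.25 = 0.0667 + 0.0147 = 0.0814
d₁ = 0.0814 / 0.1300 = 0.6261 ≈ 0.63
d₂ = d₁ − σ√T = 0.6261 − 0.1300 = 0.4961 ≈ 0.50
Risk-neutral Pr[S_T < K] = N(−d₂) = N(-0.50) = 0.3085

0.3085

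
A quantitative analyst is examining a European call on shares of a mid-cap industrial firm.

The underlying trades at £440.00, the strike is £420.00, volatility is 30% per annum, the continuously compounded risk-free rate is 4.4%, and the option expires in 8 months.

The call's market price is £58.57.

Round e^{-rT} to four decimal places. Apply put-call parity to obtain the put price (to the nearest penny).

£26.43

exp(−rT) = exp(−0.044·0.6667) = 0.9711
Put-call parity: C − P = S − K·e^(−rT) = 440 − 420·0.9711 = 440 − 407.8620 = 32.1380
P = C − (C − P) = 58.57 − (32.1380) = 26.4320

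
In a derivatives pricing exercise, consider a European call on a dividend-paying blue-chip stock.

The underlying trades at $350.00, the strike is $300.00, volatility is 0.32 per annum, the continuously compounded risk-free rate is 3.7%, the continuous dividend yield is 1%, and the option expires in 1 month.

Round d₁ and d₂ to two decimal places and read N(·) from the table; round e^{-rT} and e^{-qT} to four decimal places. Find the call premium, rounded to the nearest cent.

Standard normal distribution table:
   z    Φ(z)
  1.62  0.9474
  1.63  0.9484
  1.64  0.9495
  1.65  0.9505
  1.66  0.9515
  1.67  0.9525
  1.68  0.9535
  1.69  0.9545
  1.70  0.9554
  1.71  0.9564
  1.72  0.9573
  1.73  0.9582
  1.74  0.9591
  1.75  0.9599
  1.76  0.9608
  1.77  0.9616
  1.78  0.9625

T = 0.08333;  σ√T = 0.0924
d₁ = [ln(350/300) + (0.037 − 0.01 + ½·0.32²)·0.08333] / (σ√T) = (0.1542 + 0.0065) / 0.0924 = 1.7393 → 1.74
d₂ = 1.7393 − 0.0924 = 1.6469 → 1.65
exp(−qT) = exp(−0.01·0.08333) = 0.9992;  exp(−rT) = exp(−0.037·0.08333) = 0.9969
N(d₁) = N(1.74) = 0.9591;  N(d₂) = N(1.65) = 0.9505
C = 350·0.9992·0.9591 − 300·0.9969·0.9505 = 335.4165 − 284.2660 = 51.1504

$51.15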